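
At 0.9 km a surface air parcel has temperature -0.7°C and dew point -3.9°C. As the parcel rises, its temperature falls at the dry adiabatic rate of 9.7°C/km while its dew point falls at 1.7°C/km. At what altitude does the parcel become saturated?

1.3 km

T and T_d converge at 9.7 − 1.7 = 8°C per km
Height above start = (-0.7 − (-3.9)) / 8 = 0.4 km
LCL altitude = 900 m + 400 m = 1300 m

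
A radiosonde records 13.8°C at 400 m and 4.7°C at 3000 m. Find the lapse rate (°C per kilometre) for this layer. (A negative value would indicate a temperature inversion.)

Γ = −ΔT/Δz = (13.8 − 4.7) / (3000 − 400) m
  = 9.1°C / 2.6 km = 3.5°C/km

3.5°C/km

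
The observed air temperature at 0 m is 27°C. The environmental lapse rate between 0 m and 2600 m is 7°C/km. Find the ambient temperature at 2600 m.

0 → 2600 m (environmental, 7°C/km): ΔT = -7 × 2.6 = -18.2°C → T = 8.8°C

8.8°C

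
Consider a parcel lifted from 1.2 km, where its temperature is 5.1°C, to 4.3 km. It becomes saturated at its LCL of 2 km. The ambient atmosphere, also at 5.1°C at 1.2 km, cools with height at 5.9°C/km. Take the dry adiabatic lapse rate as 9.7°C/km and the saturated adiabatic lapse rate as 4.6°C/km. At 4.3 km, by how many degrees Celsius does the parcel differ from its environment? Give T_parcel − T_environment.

-0.05°C (parcel cooler than environment)

Parcel:
  1200 → 2000 m (dry, 9.7°C/km): ΔT = -9.7 × 0.8 = -7.76°C → T = -2.66°C
  2000 → 4300 m (saturated, 4.6°C/km): ΔT = -4.6 × 2.3 = -10.58°C → T = -13.24°C
Environment:
  1200 → 4300 m (environment, 5.9°C/km): ΔT = -5.9 × 3.1 = -18.29°C → T = -13.19°C
T_parcel − T_env = -13.24 − (-13.19) = -0.05°C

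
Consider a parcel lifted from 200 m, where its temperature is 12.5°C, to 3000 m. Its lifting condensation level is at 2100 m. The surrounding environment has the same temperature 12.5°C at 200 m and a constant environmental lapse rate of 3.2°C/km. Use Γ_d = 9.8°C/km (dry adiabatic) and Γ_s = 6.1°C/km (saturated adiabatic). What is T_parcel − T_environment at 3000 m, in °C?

Parcel:
  From 200 m to 2100 m (dry): cools by 9.8 × 1.9 = 18.62°C, giving -6.12°C.
  From 2100 m to 3000 m (saturated): cools by 6.1 × 0.9 = 5.49°C, giving -11.61°C.
Environment:
  From 200 m to 3000 m (environment): cools by 3.2 × 2.8 = 8.96°C, giving 3.54°C.
T_parcel − T_env = -11.61 − 3.54 = -15.15°C

-15.15°C (parcel cooler than environment)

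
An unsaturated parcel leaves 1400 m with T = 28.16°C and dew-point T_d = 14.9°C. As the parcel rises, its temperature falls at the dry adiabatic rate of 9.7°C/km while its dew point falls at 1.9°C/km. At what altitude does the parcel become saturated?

T and T_d converge at 9.7 − 1.9 = 7.8°C per km
Height above start = (28.16 − 14.9) / 7.8 = 1.7 km
LCL altitude = 1400 m + 1700 m = 3100 m

3100 m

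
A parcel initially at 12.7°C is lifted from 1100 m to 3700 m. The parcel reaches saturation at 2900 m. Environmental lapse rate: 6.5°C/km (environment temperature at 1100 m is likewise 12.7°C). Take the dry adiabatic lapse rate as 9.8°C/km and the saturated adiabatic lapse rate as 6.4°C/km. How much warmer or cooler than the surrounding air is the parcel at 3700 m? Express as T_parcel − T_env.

Parcel:
  From 1100 m to 2900 m (dry): cools by 9.8 × 1.8 = 17.64°C, giving -4.94°C.
  From 2900 m to 3700 m (saturated): cools by 6.4 × 0.8 = 5.12°C, giving -10.06°C.
Environment:
  From 1100 m to 3700 m (environment): cools by 6.5 × 2.6 = 16.9°C, giving -4.2°C.
T_parcel − T_env = -10.06 − (-4.2) = -5.86°C

-5.86°C (parcel cooler than environment)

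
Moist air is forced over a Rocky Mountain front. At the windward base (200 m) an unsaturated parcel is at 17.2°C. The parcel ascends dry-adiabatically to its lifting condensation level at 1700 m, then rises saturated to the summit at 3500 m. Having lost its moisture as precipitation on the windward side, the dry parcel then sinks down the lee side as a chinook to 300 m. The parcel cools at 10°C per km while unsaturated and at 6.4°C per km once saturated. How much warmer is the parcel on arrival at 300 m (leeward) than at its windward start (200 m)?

+5.48°C

200–1700 m, dry: Δz = 1.5 km ⇒ ΔT = -15°C; T = 2.2°C
1700–3500 m, saturated: Δz = 1.8 km ⇒ ΔT = -11.52°C; T = -9.32°C
3500–300 m, dry descent: Δz = 3.2 km ⇒ ΔT = +32°C; T = 22.68°C
Net change vs windward start: 22.68 − 17.2 = +5.48°C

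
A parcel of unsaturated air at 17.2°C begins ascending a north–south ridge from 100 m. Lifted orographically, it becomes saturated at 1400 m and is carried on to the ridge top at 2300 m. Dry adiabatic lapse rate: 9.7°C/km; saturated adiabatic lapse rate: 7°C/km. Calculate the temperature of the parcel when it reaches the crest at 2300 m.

-1.71°C

Dry to 1400 m: -9.7 × 1.3 km = -12.61°C, so T = 4.59°C.
Saturated to 2300 m: -7 × 0.9 km = -6.3°C, so T = -1.71°C.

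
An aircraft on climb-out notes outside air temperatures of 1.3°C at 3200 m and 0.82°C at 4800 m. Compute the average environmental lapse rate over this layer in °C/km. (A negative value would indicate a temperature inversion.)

Γ = −ΔT/Δz = (1.3 − 0.82) / (4800 − 3200) m
  = 0.48°C / 1.6 km = 0.3°C/km

0.3°C/km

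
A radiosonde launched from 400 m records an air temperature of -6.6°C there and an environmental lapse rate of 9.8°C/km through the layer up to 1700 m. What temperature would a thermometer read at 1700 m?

-19.34°C

400 → 1700 m (environmental, 9.8°C/km): ΔT = -9.8 × 1.3 = -12.74°C → T = -19.34°C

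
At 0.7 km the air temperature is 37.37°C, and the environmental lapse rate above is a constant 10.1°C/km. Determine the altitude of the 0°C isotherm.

Height above start = (37.37 − 0) / 10.1 = 3.7 km
Altitude = 700 m + 3700 m = 4400 m

4.4 km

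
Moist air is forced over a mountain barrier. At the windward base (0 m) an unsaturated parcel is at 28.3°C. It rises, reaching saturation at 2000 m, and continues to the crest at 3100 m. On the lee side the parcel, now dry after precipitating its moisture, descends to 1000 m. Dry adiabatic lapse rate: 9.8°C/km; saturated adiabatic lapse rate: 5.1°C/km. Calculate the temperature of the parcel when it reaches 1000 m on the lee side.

0–2000 m, dry: Δz = 2 km ⇒ ΔT = -19.6°C; T = 8.7°C
2000–3100 m, saturated: Δz = 1.1 km ⇒ ΔT = -5.61°C; T = 3.09°C
3100–1000 m, dry descent: Δz = 2.1 km ⇒ ΔT = +20.58°C; T = 23.67°C

23.67°C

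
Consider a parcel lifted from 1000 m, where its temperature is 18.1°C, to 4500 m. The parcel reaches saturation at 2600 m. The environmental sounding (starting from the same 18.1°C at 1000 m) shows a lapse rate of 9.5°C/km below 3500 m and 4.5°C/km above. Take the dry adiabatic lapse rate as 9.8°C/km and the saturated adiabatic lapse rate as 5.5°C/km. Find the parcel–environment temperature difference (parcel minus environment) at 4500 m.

Parcel:
  1000–2600 m, dry: Δz = 1.6 km ⇒ ΔT = -15.68°C; T = 2.42°C
  2600–4500 m, saturated: Δz = 1.9 km ⇒ ΔT = -10.45°C; T = -8.03°C
Environment:
  1000–3500 m, environment, lower layer: Δz = 2.5 km ⇒ ΔT = -23.75°C; T = -5.65°C
  3500–4500 m, environment, upper layer: Δz = 1 km ⇒ ΔT = -4.5°C; T = -10.15°C
T_parcel − T_env = -8.03 − (-10.15) = +2.12°C

+2.12°C (parcel warmer than environment)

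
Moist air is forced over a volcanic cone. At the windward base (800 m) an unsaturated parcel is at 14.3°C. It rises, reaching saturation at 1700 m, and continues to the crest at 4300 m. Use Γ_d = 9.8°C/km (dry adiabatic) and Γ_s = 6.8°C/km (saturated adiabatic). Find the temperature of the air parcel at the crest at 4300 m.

-12.2°C

From 800 m to 1700 m (dry): cools by 9.8 × 0.9 = 8.82°C, giving 5.48°C.
From 1700 m to 4300 m (saturated): cools by 6.8 × 2.6 = 17.68°C, giving -12.2°C.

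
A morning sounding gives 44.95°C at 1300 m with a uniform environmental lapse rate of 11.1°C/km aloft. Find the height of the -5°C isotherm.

Height above start = (44.95 − (-5)) / 11.1 = 4.5 km
Altitude = 1300 m + 4500 m = 5800 m

5800 m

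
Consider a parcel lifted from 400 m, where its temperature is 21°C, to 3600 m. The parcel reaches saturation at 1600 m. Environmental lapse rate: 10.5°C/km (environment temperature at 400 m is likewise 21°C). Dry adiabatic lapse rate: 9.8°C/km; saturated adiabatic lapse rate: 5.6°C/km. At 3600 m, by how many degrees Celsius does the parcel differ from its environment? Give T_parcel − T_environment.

+10.64°C (parcel warmer than environment)

Parcel:
  From 400 m to 1600 m (dry): cools by 9.8 × 1.2 = 11.76°C, giving 9.24°C.
  From 1600 m to 3600 m (saturated): cools by 5.6 × 2 = 11.2°C, giving -1.96°C.
Environment:
  From 400 m to 3600 m (environment): cools by 10.5 × 3.2 = 33.6°C, giving -12.6°C.
T_parcel − T_env = -1.96 − (-12.6) = +10.64°C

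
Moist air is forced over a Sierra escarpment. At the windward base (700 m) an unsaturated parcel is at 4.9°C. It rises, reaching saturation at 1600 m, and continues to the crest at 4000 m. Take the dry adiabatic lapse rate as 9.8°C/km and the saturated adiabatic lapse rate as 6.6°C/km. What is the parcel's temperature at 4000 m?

-19.76°C

700–1600 m, dry: Δz = 0.9 km ⇒ ΔT = -8.82°C; T = -3.92°C
1600–4000 m, saturated: Δz = 2.4 km ⇒ ΔT = -15.84°C; T = -19.76°C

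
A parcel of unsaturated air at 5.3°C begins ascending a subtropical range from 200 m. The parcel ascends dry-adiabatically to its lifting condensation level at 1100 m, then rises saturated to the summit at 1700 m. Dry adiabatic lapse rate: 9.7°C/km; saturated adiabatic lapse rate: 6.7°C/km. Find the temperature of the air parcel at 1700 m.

-7.45°C

200 → 1100 m (dry, 9.7°C/km): ΔT = -9.7 × 0.9 = -8.73°C → T = -3.43°C
1100 → 1700 m (saturated, 6.7°C/km): ΔT = -6.7 × 0.6 = -4.02°C → T = -7.45°C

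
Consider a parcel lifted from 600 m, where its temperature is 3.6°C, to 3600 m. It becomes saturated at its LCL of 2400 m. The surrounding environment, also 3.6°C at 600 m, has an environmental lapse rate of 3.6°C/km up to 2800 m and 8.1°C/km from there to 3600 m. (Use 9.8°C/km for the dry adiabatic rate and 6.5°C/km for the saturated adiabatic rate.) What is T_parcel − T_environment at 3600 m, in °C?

-11.04°C (parcel cooler than environment)

Parcel:
  Dry to 2400 m: -9.8 × 1.8 km = -17.64°C, so T = -14.04°C.
  Saturated to 3600 m: -6.5 × 1.2 km = -7.8°C, so T = -21.84°C.
Environment:
  Environment, lower layer to 2800 m: -3.6 × 2.2 km = -7.92°C, so T = -4.32°C.
  Environment, upper layer to 3600 m: -8.1 × 0.8 km = -6.48°C, so T = -10.8°C.
T_parcel − T_env = -21.84 − (-10.8) = -11.04°C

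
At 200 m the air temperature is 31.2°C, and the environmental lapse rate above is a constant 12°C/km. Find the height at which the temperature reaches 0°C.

Height above start = (31.2 − 0) / 12 = 2.6 km
Altitude = 200 m + 2600 m = 2800 m

2800 m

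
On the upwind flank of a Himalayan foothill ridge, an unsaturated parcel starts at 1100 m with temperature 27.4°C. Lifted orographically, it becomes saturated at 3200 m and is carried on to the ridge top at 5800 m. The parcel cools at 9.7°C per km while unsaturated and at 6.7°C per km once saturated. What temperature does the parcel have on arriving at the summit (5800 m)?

1100 → 3200 m (dry, 9.7°C/km): ΔT = -9.7 × 2.1 = -20.37°C → T = 7.03°C
3200 → 5800 m (saturated, 6.7°C/km): ΔT = -6.7 × 2.6 = -17.42°C → T = -10.39°C

-10.39°C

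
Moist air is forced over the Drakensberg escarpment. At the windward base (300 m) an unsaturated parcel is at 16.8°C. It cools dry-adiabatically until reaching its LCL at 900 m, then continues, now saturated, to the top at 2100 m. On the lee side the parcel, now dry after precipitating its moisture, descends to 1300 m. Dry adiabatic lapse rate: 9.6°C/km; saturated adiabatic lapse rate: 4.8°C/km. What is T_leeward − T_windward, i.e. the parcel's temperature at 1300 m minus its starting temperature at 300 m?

-3.84°C

Dry to 900 m: -9.6 × 0.6 km = -5.76°C, so T = 11.04°C.
Saturated to 2100 m: -4.8 × 1.2 km = -5.76°C, so T = 5.28°C.
Dry descent to 1300 m: +9.6 × 0.8 km = +7.68°C, so T = 12.96°C.
Net change vs windward start: 12.96 − 16.8 = -3.84°C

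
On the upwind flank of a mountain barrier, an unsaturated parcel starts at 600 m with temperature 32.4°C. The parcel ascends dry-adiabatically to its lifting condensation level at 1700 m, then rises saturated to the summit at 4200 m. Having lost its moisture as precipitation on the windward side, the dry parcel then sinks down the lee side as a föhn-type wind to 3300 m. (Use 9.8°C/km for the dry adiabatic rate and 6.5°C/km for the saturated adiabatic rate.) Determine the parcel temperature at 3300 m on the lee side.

14.19°C

From 600 m to 1700 m (dry): cools by 9.8 × 1.1 = 10.78°C, giving 21.62°C.
From 1700 m to 4200 m (saturated): cools by 6.5 × 2.5 = 16.25°C, giving 5.37°C.
From 4200 m to 3300 m (dry descent): warms by 9.8 × 0.9 = 8.82°C, giving 14.19°C.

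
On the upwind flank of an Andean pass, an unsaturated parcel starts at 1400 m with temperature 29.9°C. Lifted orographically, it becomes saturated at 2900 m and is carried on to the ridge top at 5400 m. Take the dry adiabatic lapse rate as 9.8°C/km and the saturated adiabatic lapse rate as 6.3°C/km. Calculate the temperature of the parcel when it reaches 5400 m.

-0.55°C

From 1400 m to 2900 m (dry): cools by 9.8 × 1.5 = 14.7°C, giving 15.2°C.
From 2900 m to 5400 m (saturated): cools by 6.3 × 2.5 = 15.75°C, giving -0.55°C.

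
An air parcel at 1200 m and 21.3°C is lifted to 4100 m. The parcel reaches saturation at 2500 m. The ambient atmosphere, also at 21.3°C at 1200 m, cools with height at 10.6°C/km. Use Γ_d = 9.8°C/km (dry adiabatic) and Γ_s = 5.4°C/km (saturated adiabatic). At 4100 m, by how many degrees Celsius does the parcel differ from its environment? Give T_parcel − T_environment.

+9.36°C (parcel warmer than environment)

Parcel:
  1200–2500 m, dry: Δz = 1.3 km ⇒ ΔT = -12.74°C; T = 8.56°C
  2500–4100 m, saturated: Δz = 1.6 km ⇒ ΔT = -8.64°C; T = -0.08°C
Environment:
  1200–4100 m, environment: Δz = 2.9 km ⇒ ΔT = -30.74°C; T = -9.44°C
T_parcel − T_env = -0.08 − (-9.44) = +9.36°C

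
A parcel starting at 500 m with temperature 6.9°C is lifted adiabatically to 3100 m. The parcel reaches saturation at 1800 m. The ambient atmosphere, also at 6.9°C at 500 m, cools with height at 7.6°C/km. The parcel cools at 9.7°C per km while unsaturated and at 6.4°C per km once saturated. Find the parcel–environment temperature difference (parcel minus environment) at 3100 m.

-1.17°C (parcel cooler than environment)

Parcel:
  From 500 m to 1800 m (dry): cools by 9.7 × 1.3 = 12.61°C, giving -5.71°C.
  From 1800 m to 3100 m (saturated): cools by 6.4 × 1.3 = 8.32°C, giving -14.03°C.
Environment:
  From 500 m to 3100 m (environment): cools by 7.6 × 2.6 = 19.76°C, giving -12.86°C.
T_parcel − T_env = -14.03 − (-12.86) = -1.17°C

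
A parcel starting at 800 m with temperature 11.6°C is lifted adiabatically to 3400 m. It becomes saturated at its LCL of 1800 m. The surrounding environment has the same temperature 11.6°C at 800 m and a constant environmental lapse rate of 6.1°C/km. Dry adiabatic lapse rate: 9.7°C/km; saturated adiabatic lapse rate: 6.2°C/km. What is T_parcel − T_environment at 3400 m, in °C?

-3.76°C (parcel cooler than environment)

Parcel:
  Dry to 1800 m: -9.7 × 1 km = -9.7°C, so T = 1.9°C.
  Saturated to 3400 m: -6.2 × 1.6 km = -9.92°C, so T = -8.02°C.
Environment:
  Environment to 3400 m: -6.1 × 2.6 km = -15.86°C, so T = -4.26°C.
T_parcel − T_env = -8.02 − (-4.26) = -3.76°C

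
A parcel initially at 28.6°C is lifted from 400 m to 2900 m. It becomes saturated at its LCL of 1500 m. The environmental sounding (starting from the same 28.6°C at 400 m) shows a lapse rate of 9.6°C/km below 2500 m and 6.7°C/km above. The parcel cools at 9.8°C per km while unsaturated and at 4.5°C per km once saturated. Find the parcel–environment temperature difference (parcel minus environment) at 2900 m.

Parcel:
  400 → 1500 m (dry, 9.8°C/km): ΔT = -9.8 × 1.1 = -10.78°C → T = 17.82°C
  1500 → 2900 m (saturated, 4.5°C/km): ΔT = -4.5 × 1.4 = -6.3°C → T = 11.52°C
Environment:
  400 → 2500 m (environment, lower layer, 9.6°C/km): ΔT = -9.6 × 2.1 = -20.16°C → T = 8.44°C
  2500 → 2900 m (environment, upper layer, 6.7°C/km): ΔT = -6.7 × 0.4 = -2.68°C → T = 5.76°C
T_parcel − T_env = 11.52 − 5.76 = +5.76°C

+5.76°C (parcel warmer than environment)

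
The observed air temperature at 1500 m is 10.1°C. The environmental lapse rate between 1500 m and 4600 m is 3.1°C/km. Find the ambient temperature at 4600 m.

From 1500 m to 4600 m (environmental): cools by 3.1 × 3.1 = 9.61°C, giving 0.49°C.

0.49°C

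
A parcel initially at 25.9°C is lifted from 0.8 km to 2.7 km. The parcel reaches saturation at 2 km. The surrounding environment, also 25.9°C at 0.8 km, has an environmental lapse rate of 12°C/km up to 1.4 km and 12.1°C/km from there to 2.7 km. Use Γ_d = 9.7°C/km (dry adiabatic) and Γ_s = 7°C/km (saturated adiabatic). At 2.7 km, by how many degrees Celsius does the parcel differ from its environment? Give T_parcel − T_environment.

Parcel:
  800 → 2000 m (dry, 9.7°C/km): ΔT = -9.7 × 1.2 = -11.64°C → T = 14.26°C
  2000 → 2700 m (saturated, 7°C/km): ΔT = -7 × 0.7 = -4.9°C → T = 9.36°C
Environment:
  800 → 1400 m (environment, lower layer, 12°C/km): ΔT = -12 × 0.6 = -7.2°C → T = 18.7°C
  1400 → 2700 m (environment, upper layer, 12.1°C/km): ΔT = -12.1 × 1.3 = -15.73°C → T = 2.97°C
T_parcel − T_env = 9.36 − 2.97 = +6.39°C

+6.39°C (parcel warmer than environment)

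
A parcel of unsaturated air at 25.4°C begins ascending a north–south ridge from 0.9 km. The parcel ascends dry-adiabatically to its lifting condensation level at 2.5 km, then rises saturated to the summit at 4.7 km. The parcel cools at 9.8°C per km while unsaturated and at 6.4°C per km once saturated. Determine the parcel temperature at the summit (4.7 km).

-4.36°C

Dry to 2500 m: -9.8 × 1.6 km = -15.68°C, so T = 9.72°C.
Saturated to 4700 m: -6.4 × 2.2 km = -14.08°C, so T = -4.36°C.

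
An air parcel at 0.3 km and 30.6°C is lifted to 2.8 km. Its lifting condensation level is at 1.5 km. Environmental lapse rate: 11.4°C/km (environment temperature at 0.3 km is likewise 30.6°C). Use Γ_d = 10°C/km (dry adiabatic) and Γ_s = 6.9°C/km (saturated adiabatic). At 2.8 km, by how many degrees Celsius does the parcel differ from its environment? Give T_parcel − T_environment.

+7.53°C (parcel warmer than environment)

Parcel:
  300–1500 m, dry: Δz = 1.2 km ⇒ ΔT = -12°C; T = 18.6°C
  1500–2800 m, saturated: Δz = 1.3 km ⇒ ΔT = -8.97°C; T = 9.63°C
Environment:
  300–2800 m, environment: Δz = 2.5 km ⇒ ΔT = -28.5°C; T = 2.1°C
T_parcel − T_env = 9.63 − 2.1 = +7.53°C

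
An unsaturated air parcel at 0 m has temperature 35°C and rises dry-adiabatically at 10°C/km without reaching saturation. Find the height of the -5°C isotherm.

4000 m

Height above start = (35 − (-5)) / 10 = 4 km
Altitude = 0 m + 4000 m = 4000 m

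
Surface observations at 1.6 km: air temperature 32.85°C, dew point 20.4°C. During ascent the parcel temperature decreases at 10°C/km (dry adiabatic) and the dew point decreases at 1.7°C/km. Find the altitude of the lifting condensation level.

3.1 km

T and T_d converge at 10 − 1.7 = 8.3°C per km
Height above start = (32.85 − 20.4) / 8.3 = 1.5 km
LCL altitude = 1600 m + 1500 m = 3100 m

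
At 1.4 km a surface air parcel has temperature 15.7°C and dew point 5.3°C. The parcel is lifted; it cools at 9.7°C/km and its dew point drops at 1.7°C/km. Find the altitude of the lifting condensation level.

T and T_d converge at 9.7 − 1.7 = 8°C per km
Height above start = (15.7 − 5.3) / 8 = 1.3 km
LCL altitude = 1400 m + 1300 m = 2700 m

2.7 km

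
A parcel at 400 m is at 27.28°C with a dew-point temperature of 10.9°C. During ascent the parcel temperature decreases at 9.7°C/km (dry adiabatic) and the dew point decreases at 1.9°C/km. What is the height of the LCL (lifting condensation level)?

2500 m

T and T_d converge at 9.7 − 1.9 = 7.8°C per km
Height above start = (27.28 − 10.9) / 7.8 = 2.1 km
LCL altitude = 400 m + 2100 m = 2500 m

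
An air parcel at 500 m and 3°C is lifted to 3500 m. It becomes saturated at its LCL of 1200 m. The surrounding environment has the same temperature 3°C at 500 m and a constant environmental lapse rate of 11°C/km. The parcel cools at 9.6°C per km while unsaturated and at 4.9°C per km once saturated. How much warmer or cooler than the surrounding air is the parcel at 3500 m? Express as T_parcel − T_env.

+15.01°C (parcel warmer than environment)

Parcel:
  500–1200 m, dry: Δz = 0.7 km ⇒ ΔT = -6.72°C; T = -3.72°C
  1200–3500 m, saturated: Δz = 2.3 km ⇒ ΔT = -11.27°C; T = -14.99°C
Environment:
  500–3500 m, environment: Δz = 3 km ⇒ ΔT = -33°C; T = -30°C
T_parcel − T_env = -14.99 − (-30) = +15.01°C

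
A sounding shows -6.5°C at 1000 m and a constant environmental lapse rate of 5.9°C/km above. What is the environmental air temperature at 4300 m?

-25.97°C

Environmental to 4300 m: -5.9 × 3.3 km = -19.47°C, so T = -25.97°C.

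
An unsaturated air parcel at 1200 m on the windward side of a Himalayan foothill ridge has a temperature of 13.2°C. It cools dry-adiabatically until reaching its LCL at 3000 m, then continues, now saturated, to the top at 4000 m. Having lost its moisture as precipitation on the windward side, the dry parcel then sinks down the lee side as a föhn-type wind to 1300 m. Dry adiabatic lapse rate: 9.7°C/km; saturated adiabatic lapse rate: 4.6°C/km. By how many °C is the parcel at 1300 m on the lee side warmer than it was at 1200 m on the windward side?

From 1200 m to 3000 m (dry): cools by 9.7 × 1.8 = 17.46°C, giving -4.26°C.
From 3000 m to 4000 m (saturated): cools by 4.6 × 1 = 4.6°C, giving -8.86°C.
From 4000 m to 1300 m (dry descent): warms by 9.7 × 2.7 = 26.19°C, giving 17.33°C.
Net change vs windward start: 17.33 − 13.2 = +4.13°C

+4.13°C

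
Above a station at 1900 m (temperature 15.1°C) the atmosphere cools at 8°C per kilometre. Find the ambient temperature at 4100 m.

1900 → 4100 m (environmental, 8°C/km): ΔT = -8 × 2.2 = -17.6°C → T = -2.5°C

-2.5°C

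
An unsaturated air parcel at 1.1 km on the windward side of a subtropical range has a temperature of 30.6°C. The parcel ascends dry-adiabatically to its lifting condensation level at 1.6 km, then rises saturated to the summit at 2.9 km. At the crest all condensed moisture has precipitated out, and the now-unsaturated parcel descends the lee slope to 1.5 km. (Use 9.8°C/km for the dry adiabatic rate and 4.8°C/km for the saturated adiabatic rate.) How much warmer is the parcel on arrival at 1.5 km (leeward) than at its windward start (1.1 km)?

+2.58°C

1100–1600 m, dry: Δz = 0.5 km ⇒ ΔT = -4.9°C; T = 25.7°C
1600–2900 m, saturated: Δz = 1.3 km ⇒ ΔT = -6.24°C; T = 19.46°C
2900–1500 m, dry descent: Δz = 1.4 km ⇒ ΔT = +13.72°C; T = 33.18°C
Net change vs windward start: 33.18 − 30.6 = +2.58°C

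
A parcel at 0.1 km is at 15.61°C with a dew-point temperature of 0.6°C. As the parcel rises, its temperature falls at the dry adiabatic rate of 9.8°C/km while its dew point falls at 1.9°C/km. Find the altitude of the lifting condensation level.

2 km

T and T_d converge at 9.8 − 1.9 = 7.9°C per km
Height above start = (15.61 − 0.6) / 7.9 = 1.9 km
LCL altitude = 100 m + 1900 m = 2000 m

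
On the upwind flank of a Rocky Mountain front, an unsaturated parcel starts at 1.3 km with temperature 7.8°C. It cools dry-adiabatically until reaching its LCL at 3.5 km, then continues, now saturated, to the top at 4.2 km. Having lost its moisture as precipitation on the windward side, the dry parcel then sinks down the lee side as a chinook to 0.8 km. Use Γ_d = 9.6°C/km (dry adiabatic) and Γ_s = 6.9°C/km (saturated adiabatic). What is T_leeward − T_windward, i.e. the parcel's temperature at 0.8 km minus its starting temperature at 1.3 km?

From 1300 m to 3500 m (dry): cools by 9.6 × 2.2 = 21.12°C, giving -13.32°C.
From 3500 m to 4200 m (saturated): cools by 6.9 × 0.7 = 4.83°C, giving -18.15°C.
From 4200 m to 800 m (dry descent): warms by 9.6 × 3.4 = 32.64°C, giving 14.49°C.
Net change vs windward start: 14.49 − 7.8 = +6.69°C

+6.69°C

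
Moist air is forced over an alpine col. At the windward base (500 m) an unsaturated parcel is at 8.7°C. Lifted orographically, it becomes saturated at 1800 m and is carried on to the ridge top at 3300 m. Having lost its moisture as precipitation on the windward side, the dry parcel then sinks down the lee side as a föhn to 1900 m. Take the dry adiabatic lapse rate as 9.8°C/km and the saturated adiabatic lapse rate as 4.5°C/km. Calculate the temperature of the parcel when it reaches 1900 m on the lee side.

Dry to 1800 m: -9.8 × 1.3 km = -12.74°C, so T = -4.04°C.
Saturated to 3300 m: -4.5 × 1.5 km = -6.75°C, so T = -10.79°C.
Dry descent to 1900 m: +9.8 × 1.4 km = +13.72°C, so T = 2.93°C.

2.93°C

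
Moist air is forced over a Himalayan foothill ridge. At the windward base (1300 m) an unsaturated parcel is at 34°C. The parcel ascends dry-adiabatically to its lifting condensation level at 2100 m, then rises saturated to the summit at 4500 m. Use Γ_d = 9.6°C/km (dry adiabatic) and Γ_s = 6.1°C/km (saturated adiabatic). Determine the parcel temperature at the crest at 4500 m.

11.68°C

1300 → 2100 m (dry, 9.6°C/km): ΔT = -9.6 × 0.8 = -7.68°C → T = 26.32°C
2100 → 4500 m (saturated, 6.1°C/km): ΔT = -6.1 × 2.4 = -14.64°C → T = 11.68°C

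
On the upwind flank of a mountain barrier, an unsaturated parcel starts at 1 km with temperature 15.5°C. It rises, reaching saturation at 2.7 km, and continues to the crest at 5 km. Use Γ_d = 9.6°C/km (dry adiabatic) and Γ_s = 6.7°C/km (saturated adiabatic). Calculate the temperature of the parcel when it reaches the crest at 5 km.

1000–2700 m, dry: Δz = 1.7 km ⇒ ΔT = -16.32°C; T = -0.82°C
2700–5000 m, saturated: Δz = 2.3 km ⇒ ΔT = -15.41°C; T = -16.23°C

-16.23°C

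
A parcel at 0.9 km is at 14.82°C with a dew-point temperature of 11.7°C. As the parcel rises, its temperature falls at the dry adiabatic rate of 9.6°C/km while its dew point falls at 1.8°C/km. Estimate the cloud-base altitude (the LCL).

T and T_d converge at 9.6 − 1.8 = 7.8°C per km
Height above start = (14.82 − 11.7) / 7.8 = 0.4 km
LCL altitude = 900 m + 400 m = 1300 m

1.3 km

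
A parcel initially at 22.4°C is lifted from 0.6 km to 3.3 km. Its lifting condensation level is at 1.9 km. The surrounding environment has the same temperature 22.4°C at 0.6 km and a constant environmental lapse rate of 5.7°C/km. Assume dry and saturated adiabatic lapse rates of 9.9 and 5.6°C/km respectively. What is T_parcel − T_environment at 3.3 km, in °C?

-5.32°C (parcel cooler than environment)

Parcel:
  From 600 m to 1900 m (dry): cools by 9.9 × 1.3 = 12.87°C, giving 9.53°C.
  From 1900 m to 3300 m (saturated): cools by 5.6 × 1.4 = 7.84°C, giving 1.69°C.
Environment:
  From 600 m to 3300 m (environment): cools by 5.7 × 2.7 = 15.39°C, giving 7.01°C.
T_parcel − T_env = 1.69 − 7.01 = -5.32°C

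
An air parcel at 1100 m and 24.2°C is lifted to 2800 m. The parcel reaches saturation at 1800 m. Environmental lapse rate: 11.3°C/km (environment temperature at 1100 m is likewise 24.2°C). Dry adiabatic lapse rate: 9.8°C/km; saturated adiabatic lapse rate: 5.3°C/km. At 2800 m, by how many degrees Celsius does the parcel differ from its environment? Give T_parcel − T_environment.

Parcel:
  1100–1800 m, dry: Δz = 0.7 km ⇒ ΔT = -6.86°C; T = 17.34°C
  1800–2800 m, saturated: Δz = 1 km ⇒ ΔT = -5.3°C; T = 12.04°C
Environment:
  1100–2800 m, environment: Δz = 1.7 km ⇒ ΔT = -19.21°C; T = 4.99°C
T_parcel − T_env = 12.04 − 4.99 = +7.05°C

+7.05°C (parcel warmer than environment)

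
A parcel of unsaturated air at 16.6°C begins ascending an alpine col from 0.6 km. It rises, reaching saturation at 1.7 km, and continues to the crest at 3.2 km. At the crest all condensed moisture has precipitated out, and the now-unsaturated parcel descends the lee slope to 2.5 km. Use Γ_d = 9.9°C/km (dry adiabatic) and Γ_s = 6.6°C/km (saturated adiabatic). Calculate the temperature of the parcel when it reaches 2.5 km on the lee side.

600–1700 m, dry: Δz = 1.1 km ⇒ ΔT = -10.89°C; T = 5.71°C
1700–3200 m, saturated: Δz = 1.5 km ⇒ ΔT = -9.9°C; T = -4.19°C
3200–2500 m, dry descent: Δz = 0.7 km ⇒ ΔT = +6.93°C; T = 2.74°C

2.74°C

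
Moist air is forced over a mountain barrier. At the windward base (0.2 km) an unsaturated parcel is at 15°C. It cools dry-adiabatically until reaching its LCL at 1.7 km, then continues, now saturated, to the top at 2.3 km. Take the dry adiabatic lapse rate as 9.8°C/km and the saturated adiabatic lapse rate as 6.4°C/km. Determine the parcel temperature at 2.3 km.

-3.54°C

200–1700 m, dry: Δz = 1.5 km ⇒ ΔT = -14.7°C; T = 0.3°C
1700–2300 m, saturated: Δz = 0.6 km ⇒ ΔT = -3.84°C; T = -3.54°C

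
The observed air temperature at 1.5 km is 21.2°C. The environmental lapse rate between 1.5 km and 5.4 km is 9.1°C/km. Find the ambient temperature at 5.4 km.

From 1500 m to 5400 m (environmental): cools by 9.1 × 3.9 = 35.49°C, giving -14.29°C.

-14.29°C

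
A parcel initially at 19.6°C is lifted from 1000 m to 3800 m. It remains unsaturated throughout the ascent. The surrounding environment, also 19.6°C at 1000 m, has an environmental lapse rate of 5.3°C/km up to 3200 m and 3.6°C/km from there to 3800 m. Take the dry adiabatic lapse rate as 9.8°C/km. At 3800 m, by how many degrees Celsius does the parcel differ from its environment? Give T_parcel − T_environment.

-13.62°C (parcel cooler than environment)

Parcel:
  Dry to 3800 m: -9.8 × 2.8 km = -27.44°C, so T = -7.84°C.
Environment:
  Environment, lower layer to 3200 m: -5.3 × 2.2 km = -11.66°C, so T = 7.94°C.
  Environment, upper layer to 3800 m: -3.6 × 0.6 km = -2.16°C, so T = 5.78°C.
T_parcel − T_env = -7.84 − 5.78 = -13.62°C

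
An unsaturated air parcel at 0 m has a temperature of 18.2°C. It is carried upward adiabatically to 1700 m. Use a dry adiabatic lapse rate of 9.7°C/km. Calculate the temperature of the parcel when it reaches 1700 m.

1.71°C

Dry adiabatic to 1700 m: -9.7 × 1.7 km = -16.49°C, so T = 1.71°C.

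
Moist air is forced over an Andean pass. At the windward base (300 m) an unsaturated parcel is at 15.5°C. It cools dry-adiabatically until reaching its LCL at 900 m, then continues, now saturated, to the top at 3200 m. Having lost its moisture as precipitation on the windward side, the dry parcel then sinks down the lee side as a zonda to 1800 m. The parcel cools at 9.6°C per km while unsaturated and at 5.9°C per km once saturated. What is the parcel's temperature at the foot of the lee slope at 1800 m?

9.61°C

Dry to 900 m: -9.6 × 0.6 km = -5.76°C, so T = 9.74°C.
Saturated to 3200 m: -5.9 × 2.3 km = -13.57°C, so T = -3.83°C.
Dry descent to 1800 m: +9.6 × 1.4 km = +13.44°C, so T = 9.61°C.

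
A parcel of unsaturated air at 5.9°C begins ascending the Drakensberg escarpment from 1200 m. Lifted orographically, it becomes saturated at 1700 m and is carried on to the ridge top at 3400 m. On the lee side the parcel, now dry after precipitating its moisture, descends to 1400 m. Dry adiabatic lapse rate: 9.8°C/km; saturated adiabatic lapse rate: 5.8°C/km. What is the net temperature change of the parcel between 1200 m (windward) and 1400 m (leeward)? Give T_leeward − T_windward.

+4.84°C

1200–1700 m, dry: Δz = 0.5 km ⇒ ΔT = -4.9°C; T = 1°C
1700–3400 m, saturated: Δz = 1.7 km ⇒ ΔT = -9.86°C; T = -8.86°C
3400–1400 m, dry descent: Δz = 2 km ⇒ ΔT = +19.6°C; T = 10.74°C
Net change vs windward start: 10.74 − 5.9 = +4.84°C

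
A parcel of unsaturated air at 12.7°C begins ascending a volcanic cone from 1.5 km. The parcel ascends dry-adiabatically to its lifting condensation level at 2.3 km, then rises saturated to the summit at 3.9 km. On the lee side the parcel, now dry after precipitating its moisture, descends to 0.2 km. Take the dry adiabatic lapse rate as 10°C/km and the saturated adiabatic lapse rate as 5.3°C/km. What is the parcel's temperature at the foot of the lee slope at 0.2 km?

From 1500 m to 2300 m (dry): cools by 10 × 0.8 = 8°C, giving 4.7°C.
From 2300 m to 3900 m (saturated): cools by 5.3 × 1.6 = 8.48°C, giving -3.78°C.
From 3900 m to 200 m (dry descent): warms by 10 × 3.7 = 37°C, giving 33.22°C.

33.22°C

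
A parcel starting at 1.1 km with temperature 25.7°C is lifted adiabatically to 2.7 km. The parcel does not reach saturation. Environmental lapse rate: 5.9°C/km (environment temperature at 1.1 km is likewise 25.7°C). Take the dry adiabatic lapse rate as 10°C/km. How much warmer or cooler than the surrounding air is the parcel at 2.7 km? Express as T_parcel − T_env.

-6.56°C (parcel cooler than environment)

Parcel:
  Dry to 2700 m: -10 × 1.6 km = -16°C, so T = 9.7°C.
Environment:
  Environment to 2700 m: -5.9 × 1.6 km = -9.44°C, so T = 16.26°C.
T_parcel − T_env = 9.7 − 16.26 = -6.56°C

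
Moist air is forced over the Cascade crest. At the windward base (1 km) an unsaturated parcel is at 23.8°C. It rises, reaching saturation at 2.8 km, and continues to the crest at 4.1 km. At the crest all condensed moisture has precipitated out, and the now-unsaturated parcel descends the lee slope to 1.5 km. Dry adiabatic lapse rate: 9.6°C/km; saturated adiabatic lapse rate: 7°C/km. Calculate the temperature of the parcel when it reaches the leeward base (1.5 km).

22.38°C

1000–2800 m, dry: Δz = 1.8 km ⇒ ΔT = -17.28°C; T = 6.52°C
2800–4100 m, saturated: Δz = 1.3 km ⇒ ΔT = -9.1°C; T = -2.58°C
4100–1500 m, dry descent: Δz = 2.6 km ⇒ ΔT = +24.96°C; T = 22.38°C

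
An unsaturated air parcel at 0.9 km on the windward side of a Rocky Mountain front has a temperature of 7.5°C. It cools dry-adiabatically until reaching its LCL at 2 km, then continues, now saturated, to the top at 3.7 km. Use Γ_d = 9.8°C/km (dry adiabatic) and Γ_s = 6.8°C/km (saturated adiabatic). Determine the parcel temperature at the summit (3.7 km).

Dry to 2000 m: -9.8 × 1.1 km = -10.78°C, so T = -3.28°C.
Saturated to 3700 m: -6.8 × 1.7 km = -11.56°C, so T = -14.84°C.

-14.84°C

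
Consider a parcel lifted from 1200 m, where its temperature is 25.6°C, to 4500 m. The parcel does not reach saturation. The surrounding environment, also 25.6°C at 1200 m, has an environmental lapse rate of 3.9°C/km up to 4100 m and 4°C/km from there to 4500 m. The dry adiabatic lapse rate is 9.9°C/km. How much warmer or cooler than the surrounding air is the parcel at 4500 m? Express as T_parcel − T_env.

Parcel:
  1200 → 4500 m (dry, 9.9°C/km): ΔT = -9.9 × 3.3 = -32.67°C → T = -7.07°C
Environment:
  1200 → 4100 m (environment, lower layer, 3.9°C/km): ΔT = -3.9 × 2.9 = -11.31°C → T = 14.29°C
  4100 → 4500 m (environment, upper layer, 4°C/km): ΔT = -4 × 0.4 = -1.6°C → T = 12.69°C
T_parcel − T_env = -7.07 − 12.69 = -19.76°C

-19.76°C (parcel cooler than environment)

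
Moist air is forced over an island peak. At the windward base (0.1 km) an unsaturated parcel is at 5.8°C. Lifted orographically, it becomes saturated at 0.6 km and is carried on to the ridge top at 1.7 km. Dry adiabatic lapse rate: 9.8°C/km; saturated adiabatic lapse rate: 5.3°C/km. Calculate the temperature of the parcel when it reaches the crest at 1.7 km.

100–600 m, dry: Δz = 0.5 km ⇒ ΔT = -4.9°C; T = 0.9°C
600–1700 m, saturated: Δz = 1.1 km ⇒ ΔT = -5.83°C; T = -4.93°C

-4.93°C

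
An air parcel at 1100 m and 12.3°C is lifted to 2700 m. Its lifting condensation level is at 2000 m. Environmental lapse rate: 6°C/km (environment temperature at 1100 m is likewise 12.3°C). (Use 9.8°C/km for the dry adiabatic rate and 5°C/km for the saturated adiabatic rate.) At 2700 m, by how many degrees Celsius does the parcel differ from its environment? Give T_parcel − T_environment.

-2.72°C (parcel cooler than environment)

Parcel:
  Dry to 2000 m: -9.8 × 0.9 km = -8.82°C, so T = 3.48°C.
  Saturated to 2700 m: -5 × 0.7 km = -3.5°C, so T = -0.02°C.
Environment:
  Environment to 2700 m: -6 × 1.6 km = -9.6°C, so T = 2.7°C.
T_parcel − T_env = -0.02 − 2.7 = -2.72°C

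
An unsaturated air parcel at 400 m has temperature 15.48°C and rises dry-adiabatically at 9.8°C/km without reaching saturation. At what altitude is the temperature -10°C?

Height above start = (15.48 − (-10)) / 9.8 = 2.6 km
Altitude = 400 m + 2600 m = 3000 m

3000 m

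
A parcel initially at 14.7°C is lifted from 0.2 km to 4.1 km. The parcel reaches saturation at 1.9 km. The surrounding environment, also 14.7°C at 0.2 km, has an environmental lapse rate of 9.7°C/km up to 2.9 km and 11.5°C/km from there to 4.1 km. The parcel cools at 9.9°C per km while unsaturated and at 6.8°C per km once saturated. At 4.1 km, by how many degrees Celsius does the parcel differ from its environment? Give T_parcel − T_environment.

Parcel:
  From 200 m to 1900 m (dry): cools by 9.9 × 1.7 = 16.83°C, giving -2.13°C.
  From 1900 m to 4100 m (saturated): cools by 6.8 × 2.2 = 14.96°C, giving -17.09°C.
Environment:
  From 200 m to 2900 m (environment, lower layer): cools by 9.7 × 2.7 = 26.19°C, giving -11.49°C.
  From 2900 m to 4100 m (environment, upper layer): cools by 11.5 × 1.2 = 13.8°C, giving -25.29°C.
T_parcel − T_env = -17.09 − (-25.29) = +8.2°C

+8.2°C (parcel warmer than environment)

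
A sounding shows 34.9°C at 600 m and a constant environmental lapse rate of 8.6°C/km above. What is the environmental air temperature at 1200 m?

29.74°C

From 600 m to 1200 m (environmental): cools by 8.6 × 0.6 = 5.16°C, giving 29.74°C.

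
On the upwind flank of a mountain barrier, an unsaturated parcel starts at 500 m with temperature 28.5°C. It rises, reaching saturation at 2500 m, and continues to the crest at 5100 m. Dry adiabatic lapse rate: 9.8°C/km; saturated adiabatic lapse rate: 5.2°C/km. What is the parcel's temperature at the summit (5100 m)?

From 500 m to 2500 m (dry): cools by 9.8 × 2 = 19.6°C, giving 8.9°C.
From 2500 m to 5100 m (saturated): cools by 5.2 × 2.6 = 13.52°C, giving -4.62°C.

-4.62°C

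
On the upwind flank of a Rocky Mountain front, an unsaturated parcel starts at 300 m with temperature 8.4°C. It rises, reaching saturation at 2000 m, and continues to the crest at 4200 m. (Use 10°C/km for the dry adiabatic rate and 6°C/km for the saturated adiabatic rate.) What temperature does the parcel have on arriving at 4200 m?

-21.8°C

From 300 m to 2000 m (dry): cools by 10 × 1.7 = 17°C, giving -8.6°C.
From 2000 m to 4200 m (saturated): cools by 6 × 2.2 = 13.2°C, giving -21.8°C.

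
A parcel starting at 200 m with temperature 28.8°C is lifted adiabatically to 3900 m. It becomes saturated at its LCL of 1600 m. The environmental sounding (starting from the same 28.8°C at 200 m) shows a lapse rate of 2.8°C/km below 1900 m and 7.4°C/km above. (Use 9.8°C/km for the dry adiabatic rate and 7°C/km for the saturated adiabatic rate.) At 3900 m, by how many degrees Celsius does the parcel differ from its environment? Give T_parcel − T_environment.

Parcel:
  Dry to 1600 m: -9.8 × 1.4 km = -13.72°C, so T = 15.08°C.
  Saturated to 3900 m: -7 × 2.3 km = -16.1°C, so T = -1.02°C.
Environment:
  Environment, lower layer to 1900 m: -2.8 × 1.7 km = -4.76°C, so T = 24.04°C.
  Environment, upper layer to 3900 m: -7.4 × 2 km = -14.8°C, so T = 9.24°C.
T_parcel − T_env = -1.02 − 9.24 = -10.26°C

-10.26°C (parcel cooler than environment)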